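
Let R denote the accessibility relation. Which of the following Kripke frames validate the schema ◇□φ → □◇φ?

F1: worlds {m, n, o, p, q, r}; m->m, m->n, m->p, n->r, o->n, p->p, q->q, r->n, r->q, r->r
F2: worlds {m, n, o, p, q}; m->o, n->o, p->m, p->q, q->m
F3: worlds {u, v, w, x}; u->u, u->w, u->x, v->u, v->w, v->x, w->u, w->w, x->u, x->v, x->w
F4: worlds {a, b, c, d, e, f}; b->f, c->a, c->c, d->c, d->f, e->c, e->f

Frame correspondent (Sahlqvist): ∀x ∀y ∀z (Rxy ∧ Rxz → ∃w (Ryw ∧ Rzw)) — i.e. convergence.
F1: fails — Rmm and Rmn but m and n have no common successor.
F2: fails — Rmo and Rmo but o and o have no common successor.
F3: ✓.
F4: fails — Rbf and Rbf but f and f have no common successor.

F3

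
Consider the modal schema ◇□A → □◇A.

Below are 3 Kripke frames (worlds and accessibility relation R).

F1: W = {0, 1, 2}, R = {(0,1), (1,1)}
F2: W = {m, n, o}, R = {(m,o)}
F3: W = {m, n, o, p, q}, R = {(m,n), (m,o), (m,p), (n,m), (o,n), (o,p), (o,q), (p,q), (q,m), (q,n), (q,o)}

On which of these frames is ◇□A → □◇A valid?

F1

This is the axiom for convergence; its first-order frame correspondent is ∀x ∀y ∀z (Rxy ∧ Rxz → ∃w (Ryw ∧ Rzw)).
F1: holds.
F2: fails — Rmo and Rmo but o and o have no common successor.
F3: fails — Rmo and Rmn but o and n have no common successor.
Valid on: F1.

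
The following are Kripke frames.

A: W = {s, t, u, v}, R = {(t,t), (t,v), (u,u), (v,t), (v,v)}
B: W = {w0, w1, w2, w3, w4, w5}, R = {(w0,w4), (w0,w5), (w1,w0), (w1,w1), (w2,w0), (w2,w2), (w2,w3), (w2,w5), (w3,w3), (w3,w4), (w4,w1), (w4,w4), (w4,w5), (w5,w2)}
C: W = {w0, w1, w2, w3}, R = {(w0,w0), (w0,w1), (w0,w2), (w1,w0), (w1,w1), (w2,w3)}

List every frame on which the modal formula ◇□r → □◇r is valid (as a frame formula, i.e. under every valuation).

The schema corresponds to convergence: ∀x ∀y ∀z (Rxy ∧ Rxz → ∃w (Ryw ∧ Rzw)).
A: ✓.
B: fails — Rw0w4 and Rw0w5 but w4 and w5 have no common successor.
C: fails — Rw0w1 and Rw0w2 but w1 and w2 have no common successor.
Valid on: A.

A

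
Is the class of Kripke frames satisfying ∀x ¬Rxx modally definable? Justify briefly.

No — not modally definable

If a class were modally definable it would be closed under surjective bounded morphisms (Goldblatt–Thomason).
The 3-cycle (worlds s,t,u with s→t→u→s) is irreflexive, and the map sending every world to a single reflexive point • is a surjective bounded morphism (forth: every edge maps to (•,•); back: every world has a successor). So any modal formula valid on the 3-cycle is also valid on the reflexive point, which is not irreflexive.
Hence irreflexivity is not modally definable.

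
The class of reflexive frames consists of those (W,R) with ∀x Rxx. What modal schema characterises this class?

The condition is reflexivity. The T schema □s → s defines it.
Suppose □s→s is valid. At any x set V(s)={w : Rxw}. Then □s holds at x, so s holds at x, i.e. Rxx.

□s → s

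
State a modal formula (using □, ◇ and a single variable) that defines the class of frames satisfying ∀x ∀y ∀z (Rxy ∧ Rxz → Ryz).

◇p → □◇p

The condition is the Euclidean property. The 5 schema ◇p → □◇p defines it.
Suppose ◇p→□◇p is valid. Take Rxy, Rxz and set V(p)={y}. Then ◇p at x, so □◇p at x, so ◇p at z, so some w with Rzw has p; w=y, i.e. Rzy. By symmetry of the argument, Ryz.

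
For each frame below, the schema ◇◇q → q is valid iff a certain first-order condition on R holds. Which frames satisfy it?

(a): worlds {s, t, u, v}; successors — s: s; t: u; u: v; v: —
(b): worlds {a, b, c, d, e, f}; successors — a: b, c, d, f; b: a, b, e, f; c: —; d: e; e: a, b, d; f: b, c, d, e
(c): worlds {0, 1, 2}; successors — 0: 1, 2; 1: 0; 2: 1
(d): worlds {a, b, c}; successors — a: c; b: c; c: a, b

The schema corresponds to a generalized confluence (Geach) condition: ∀x ∀y (xR²y → ∃w (y = w ∧ x = w)).
(a): fails — tR²v but v ≠ t.
(b): fails — aR²b but b ≠ a.
(c): fails — 0R²1 but 1 ≠ 0.
(d): fails — aR²b but b ≠ a.
Valid on no frame.

none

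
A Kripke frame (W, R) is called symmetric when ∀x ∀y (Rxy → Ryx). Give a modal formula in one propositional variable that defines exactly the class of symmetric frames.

The condition is symmetry. The B schema s → □◇s defines it.

s → □◇s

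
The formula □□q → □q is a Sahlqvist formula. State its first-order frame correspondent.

density: ∀x ∀y (Rxy → ∃z (Rxz ∧ Rzy))

Suppose □□q→□q is valid. Take Rxy and set V(q)={w : xR²w}. Then □□q at x, so □q at x, so q at y, i.e. ∃z(Rxz∧Rzy).
Conversely, on a frame with density the schema holds at every world under every valuation.
So the correspondent is density.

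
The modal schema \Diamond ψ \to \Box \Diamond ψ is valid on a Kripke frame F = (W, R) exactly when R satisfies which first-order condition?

Suppose ◇ψ→□◇ψ is valid. Take Rxy, Rxz and set V(ψ)={y}. Then ◇ψ at x, so □◇ψ at x, so ◇ψ at z, so some w with Rzw has ψ; w=y, i.e. Rzy. By symmetry of the argument, Ryz.

the Euclidean property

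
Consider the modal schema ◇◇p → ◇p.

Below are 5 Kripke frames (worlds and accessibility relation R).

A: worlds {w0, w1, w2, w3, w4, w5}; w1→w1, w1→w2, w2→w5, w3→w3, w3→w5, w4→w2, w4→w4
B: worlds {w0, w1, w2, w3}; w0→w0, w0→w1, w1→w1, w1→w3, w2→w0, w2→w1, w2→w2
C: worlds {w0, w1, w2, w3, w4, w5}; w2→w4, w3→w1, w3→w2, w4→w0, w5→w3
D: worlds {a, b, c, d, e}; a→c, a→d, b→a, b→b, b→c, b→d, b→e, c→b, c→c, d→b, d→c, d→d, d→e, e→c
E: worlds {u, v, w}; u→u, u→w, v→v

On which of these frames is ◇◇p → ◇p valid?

E

The schema corresponds to transitivity: ∀x ∀y ∀z (Rxy ∧ Ryz → Rxz).
A: fails — Rw1w2 and Rw2w5 but not Rw1w5.
B: fails — Rw0w1 and Rw1w3 but not Rw0w3.
C: fails — Rw2w4 and Rw4w0 but not Rw2w0.
D: fails — Rec and Rcb but not Reb.
E: condition met.
Valid on: E.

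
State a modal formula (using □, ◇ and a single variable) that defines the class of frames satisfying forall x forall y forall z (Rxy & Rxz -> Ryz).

The condition is the Euclidean property. The 5 schema ◇r → □◇r defines it.
Suppose ◇r→□◇r is valid. Take Rxy, Rxz and set V(r)={y}. Then ◇r at x, so □◇r at x, so ◇r at z, so some w with Rzw has r; w=y, i.e. Rzy. By symmetry of the argument, Ryz.

◇r → □◇r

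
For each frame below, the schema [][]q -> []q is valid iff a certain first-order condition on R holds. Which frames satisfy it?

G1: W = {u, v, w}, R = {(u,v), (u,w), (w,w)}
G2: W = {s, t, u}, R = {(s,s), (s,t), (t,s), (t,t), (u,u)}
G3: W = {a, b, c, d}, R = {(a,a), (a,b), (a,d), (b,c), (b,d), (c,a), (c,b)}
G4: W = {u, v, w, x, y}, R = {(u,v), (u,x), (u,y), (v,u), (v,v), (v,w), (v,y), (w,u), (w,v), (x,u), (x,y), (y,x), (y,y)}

This is the axiom for density; its first-order frame correspondent is forall x forall y (Rxy -> exists z (Rxz & Rzy)).
G1: fails — Ruv but no z with Ruz and Rzv.
G2: holds.
G3: fails — Rbc but no z with Rbz and Rzc.
G4: fails — Rxu but no z with Rxz and Rzu.
Valid on: G2.

G2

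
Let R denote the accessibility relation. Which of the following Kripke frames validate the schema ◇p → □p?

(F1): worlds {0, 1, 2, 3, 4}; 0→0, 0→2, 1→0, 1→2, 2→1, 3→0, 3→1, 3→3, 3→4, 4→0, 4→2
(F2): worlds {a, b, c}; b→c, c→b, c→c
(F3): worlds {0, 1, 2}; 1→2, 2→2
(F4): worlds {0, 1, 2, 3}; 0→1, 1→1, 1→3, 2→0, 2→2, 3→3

(F3)

This is the axiom for partial functionality; its first-order frame correspondent is ∀x ∀y ∀z (Rxy ∧ Rxz → y = z).
(F1): fails — 0 sees both 0 and 2.
(F2): fails — c sees both b and c.
(F3): holds.
(F4): fails — 1 sees both 1 and 3.
Valid on: (F3).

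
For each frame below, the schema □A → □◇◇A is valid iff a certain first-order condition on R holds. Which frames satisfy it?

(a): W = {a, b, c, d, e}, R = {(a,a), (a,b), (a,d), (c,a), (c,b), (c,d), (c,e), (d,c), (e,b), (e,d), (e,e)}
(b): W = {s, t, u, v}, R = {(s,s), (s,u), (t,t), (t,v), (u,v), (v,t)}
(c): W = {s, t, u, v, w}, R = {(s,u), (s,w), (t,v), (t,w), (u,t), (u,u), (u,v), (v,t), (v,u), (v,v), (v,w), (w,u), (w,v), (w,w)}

(c)

Frame correspondent (Sahlqvist): ∀x ∀z (xRz → ∃w (xRw ∧ zR²w)) — i.e. a generalized confluence (Geach) condition.
(a): fails — aRb but no w with aRw and bR²w.
(b): fails — sRu but no w with sRw and uR²w.
(c): holds.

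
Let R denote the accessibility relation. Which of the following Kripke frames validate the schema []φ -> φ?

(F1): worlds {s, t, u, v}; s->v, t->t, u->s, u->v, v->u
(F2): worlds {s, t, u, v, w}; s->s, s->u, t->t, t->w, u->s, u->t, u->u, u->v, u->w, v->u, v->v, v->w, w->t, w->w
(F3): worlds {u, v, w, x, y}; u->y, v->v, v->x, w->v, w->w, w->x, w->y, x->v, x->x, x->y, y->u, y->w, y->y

Frame correspondent (Sahlqvist): forall x Rxx — i.e. reflexivity.
(F1): fails — world s does not see itself.
(F2): ✓.
(F3): fails — world u does not see itself.
Valid on: (F2).

(F2)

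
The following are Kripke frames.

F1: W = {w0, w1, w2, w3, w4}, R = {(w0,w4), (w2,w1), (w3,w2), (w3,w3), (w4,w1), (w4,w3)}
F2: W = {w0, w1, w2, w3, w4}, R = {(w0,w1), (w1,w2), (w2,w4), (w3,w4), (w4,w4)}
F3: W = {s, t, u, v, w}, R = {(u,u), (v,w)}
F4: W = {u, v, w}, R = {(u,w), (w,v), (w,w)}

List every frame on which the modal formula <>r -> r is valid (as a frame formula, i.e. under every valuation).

Frame correspondent (Sahlqvist): forall x forall y (xRy -> exists w (y = w & x = w)) — i.e. a generalized confluence (Geach) condition.
F1: fails — w0Rw4 but w4 ≠ w0.
F2: fails — w0Rw1 but w1 ≠ w0.
F3: fails — vRw but w ≠ v.
F4: fails — uRw but w ≠ u.
Valid on no frame.

none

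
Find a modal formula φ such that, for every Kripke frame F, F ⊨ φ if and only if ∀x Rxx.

□q → q

The condition is reflexivity. The T schema □q → q defines it.
Suppose □q→q is valid. At any x set V(q)={w : Rxw}. Then □q holds at x, so q holds at x, i.e. Rxx.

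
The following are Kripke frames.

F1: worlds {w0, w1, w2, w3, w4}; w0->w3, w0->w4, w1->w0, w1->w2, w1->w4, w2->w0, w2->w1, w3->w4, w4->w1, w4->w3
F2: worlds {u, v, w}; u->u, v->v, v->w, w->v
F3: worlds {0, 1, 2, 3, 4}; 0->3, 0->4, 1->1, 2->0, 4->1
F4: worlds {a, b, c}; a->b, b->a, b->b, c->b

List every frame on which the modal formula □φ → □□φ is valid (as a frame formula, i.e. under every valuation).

none

This is the axiom for transitivity; its first-order frame correspondent is ∀x ∀y ∀z (Rxy ∧ Ryz → Rxz).
F1: fails — Rw1w2 and Rw2w1 but not Rw1w1.
F2: fails — Rwv and Rvw but not Rww.
F3: fails — R04 and R41 but not R01.
F4: fails — Rab and Rba but not Raa.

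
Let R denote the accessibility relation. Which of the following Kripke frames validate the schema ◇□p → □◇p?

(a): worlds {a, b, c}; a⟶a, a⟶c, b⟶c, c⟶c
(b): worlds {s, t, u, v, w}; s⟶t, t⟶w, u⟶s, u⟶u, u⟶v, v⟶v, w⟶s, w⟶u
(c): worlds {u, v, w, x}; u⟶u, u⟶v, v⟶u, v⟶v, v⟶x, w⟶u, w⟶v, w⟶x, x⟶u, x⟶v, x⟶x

(a), (c)

Frame correspondent (Sahlqvist): ∀x ∀y ∀z (Rxy ∧ Rxz → ∃w (Ryw ∧ Rzw)) — i.e. convergence.
(a): condition met.
(b): fails — Ruv and Rus but v and s have no common successor.
(c): condition met.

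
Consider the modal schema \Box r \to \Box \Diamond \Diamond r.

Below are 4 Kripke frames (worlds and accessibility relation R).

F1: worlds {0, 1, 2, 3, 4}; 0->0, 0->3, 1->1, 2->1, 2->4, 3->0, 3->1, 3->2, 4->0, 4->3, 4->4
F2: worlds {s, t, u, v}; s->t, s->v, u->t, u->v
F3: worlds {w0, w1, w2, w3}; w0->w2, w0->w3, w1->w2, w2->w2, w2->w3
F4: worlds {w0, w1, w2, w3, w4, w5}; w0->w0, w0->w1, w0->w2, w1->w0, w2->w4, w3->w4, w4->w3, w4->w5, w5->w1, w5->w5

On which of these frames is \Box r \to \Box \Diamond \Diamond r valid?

F1

This is the axiom for a generalized confluence (Geach) condition; its first-order frame correspondent is \forall x \forall z (xRz \to \exists w (xRw \wedge z R^2 w)).
F1: ✓.
F2: fails — sRt but no w with sRw and tR²w.
F3: fails — w0Rw3 but no w with w0Rw and w3R²w.
F4: fails — w0Rw2 but no w with w0Rw and w2R²w.
Valid on: F1.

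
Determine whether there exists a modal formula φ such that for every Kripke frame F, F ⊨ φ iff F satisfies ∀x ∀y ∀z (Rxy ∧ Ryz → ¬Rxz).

No

Any modally definable frame class is closed under surjective bounded morphisms.
The 5-cycle (worlds a,b,c,d,e with a→b→c→d→e→a) is intransitive. Mapping every world to a single reflexive point • is a surjective bounded morphism; the reflexive point is not intransitive (R••∧R•• but R••).
So no modal formula (or set of formulas) defines exactly the intransitive frames.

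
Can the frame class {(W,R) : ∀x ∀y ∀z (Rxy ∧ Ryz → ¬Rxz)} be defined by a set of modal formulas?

Any modally definable frame class is closed under surjective bounded morphisms.
The 5-cycle (worlds a,b,c,d,e with a→b→c→d→e→a) is intransitive. Mapping every world to a single reflexive point • is a surjective bounded morphism; the reflexive point is not intransitive (R••∧R•• but R••).
So the class is not modally definable.

Not definable by any modal formula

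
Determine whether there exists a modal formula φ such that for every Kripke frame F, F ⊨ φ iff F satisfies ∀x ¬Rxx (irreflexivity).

Any modally definable frame class is closed under surjective bounded morphisms.
The 3-cycle (worlds s,t,u with s→t→u→s) is irreflexive, and the map sending every world to a single reflexive point • is a surjective bounded morphism (forth: every edge maps to (•,•); back: every world has a successor). So any modal formula valid on the 3-cycle is also valid on the reflexive point, which is not irreflexive.
Hence irreflexivity is not modally definable.

No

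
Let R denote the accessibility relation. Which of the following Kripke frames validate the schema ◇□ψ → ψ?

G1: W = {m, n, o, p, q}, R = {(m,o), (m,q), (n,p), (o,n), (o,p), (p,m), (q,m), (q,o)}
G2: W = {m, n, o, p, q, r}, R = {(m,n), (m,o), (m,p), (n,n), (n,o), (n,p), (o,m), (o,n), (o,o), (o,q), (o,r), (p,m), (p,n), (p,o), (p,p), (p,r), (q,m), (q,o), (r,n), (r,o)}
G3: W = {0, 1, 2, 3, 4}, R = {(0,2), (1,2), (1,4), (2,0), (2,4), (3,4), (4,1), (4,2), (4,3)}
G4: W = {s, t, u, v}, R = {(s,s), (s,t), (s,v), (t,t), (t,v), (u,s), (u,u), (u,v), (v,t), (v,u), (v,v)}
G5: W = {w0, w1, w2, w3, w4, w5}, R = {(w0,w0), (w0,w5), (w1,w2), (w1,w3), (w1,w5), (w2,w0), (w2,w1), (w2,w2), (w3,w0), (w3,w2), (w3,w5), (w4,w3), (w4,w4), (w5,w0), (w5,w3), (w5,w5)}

Frame correspondent (Sahlqvist): ∀x ∀y (Rxy → Ryx) — i.e. symmetry.
G1: fails — Ron but not Rno.
G2: fails — Rpr but not Rrp.
G3: fails — R12 but not R21.
G4: fails — Rus but not Rsu.
G5: fails — Rw1w5 but not Rw5w1.

none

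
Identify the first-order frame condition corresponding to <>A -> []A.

partial functionality

Suppose ◇A→□A is valid. Take Rxy, Rxz and set V(A)={y}. Then ◇A at x, so □A at x, so A at z, i.e. z=y.
The converse is a direct semantic check.
So the correspondent is partial functionality.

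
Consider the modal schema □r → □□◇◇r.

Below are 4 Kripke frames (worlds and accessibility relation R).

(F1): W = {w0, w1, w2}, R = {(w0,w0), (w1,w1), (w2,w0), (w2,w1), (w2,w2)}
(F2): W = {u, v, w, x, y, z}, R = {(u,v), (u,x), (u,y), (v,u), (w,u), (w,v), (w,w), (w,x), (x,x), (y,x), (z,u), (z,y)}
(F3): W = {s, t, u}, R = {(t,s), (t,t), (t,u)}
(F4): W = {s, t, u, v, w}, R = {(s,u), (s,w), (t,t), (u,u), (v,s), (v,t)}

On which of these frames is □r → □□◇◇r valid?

Frame correspondent (Sahlqvist): ∀x ∀z (xR²z → ∃w (xRw ∧ zR²w)) — i.e. a generalized confluence (Geach) condition.
(F1): holds.
(F2): fails — vR²v but no t with vRt and vR²t.
(F3): fails — tR²s but no w with tRw and sR²w.
(F4): fails — vR²u but no w* with vRw* and uR²w*.

(F1)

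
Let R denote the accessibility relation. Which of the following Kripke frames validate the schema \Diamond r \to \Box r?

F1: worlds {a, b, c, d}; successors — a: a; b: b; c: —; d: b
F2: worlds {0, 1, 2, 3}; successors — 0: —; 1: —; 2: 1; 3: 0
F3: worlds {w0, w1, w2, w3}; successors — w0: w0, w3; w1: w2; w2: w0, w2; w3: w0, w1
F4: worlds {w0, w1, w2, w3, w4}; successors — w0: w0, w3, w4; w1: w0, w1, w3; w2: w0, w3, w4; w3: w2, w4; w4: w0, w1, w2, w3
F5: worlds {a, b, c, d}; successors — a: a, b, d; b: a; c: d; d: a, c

The schema corresponds to partial functionality: \forall x \forall y \forall z (Rxy \wedge Rxz \to y = z).
F1: satisfies the condition.
F2: satisfies the condition.
F3: fails — w0 sees both w0 and w3.
F4: fails — w0 sees both w0 and w3.
F5: fails — a sees both a and b.

F1, F2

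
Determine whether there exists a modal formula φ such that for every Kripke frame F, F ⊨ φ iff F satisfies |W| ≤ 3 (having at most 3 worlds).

Modal frame validity is preserved under disjoint unions.
Any modal formula valid on each of 4 disjoint one-world frames is valid on their disjoint union (validity is preserved under disjoint unions). Each one-world frame has |W|=1≤3, but the union has |W|=4.
So the class is not modally definable.

No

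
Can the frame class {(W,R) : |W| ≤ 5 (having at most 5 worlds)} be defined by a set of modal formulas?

Any modally definable frame class is closed under disjoint unions.
Any modal formula valid on each of 6 disjoint one-world frames is valid on their disjoint union (validity is preserved under disjoint unions). Each one-world frame has |W|=1≤5, but the union has |W|=6.
Hence having at most 5 worlds is not modally definable.

No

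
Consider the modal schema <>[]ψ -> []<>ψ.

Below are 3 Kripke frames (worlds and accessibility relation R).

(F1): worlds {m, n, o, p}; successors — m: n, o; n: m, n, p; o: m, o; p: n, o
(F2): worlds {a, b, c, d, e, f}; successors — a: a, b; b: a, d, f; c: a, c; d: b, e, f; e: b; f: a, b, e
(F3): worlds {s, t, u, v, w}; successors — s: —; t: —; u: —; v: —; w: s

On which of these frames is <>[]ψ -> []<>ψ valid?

Frame correspondent (Sahlqvist): forall x forall y forall z (Rxy & Rxz -> exists w (Ryw & Rzw)) — i.e. convergence.
(F1): ✓.
(F2): fails — Rdb and Rde but b and e have no common successor.
(F3): fails — Rws and Rws but s and s have no common successor.

(F1)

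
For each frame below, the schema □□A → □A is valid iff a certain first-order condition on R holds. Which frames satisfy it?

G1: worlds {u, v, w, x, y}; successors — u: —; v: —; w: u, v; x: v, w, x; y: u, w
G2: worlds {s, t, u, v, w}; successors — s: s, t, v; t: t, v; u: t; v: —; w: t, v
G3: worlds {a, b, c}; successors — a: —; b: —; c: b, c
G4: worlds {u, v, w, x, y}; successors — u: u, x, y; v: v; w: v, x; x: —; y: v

G2, G3

This is the axiom for density; its first-order frame correspondent is ∀x ∀y (Rxy → ∃z (Rxz ∧ Rzy)).
G1: fails — Rwu but no z with Rwz and Rzu.
G2: holds.
G3: holds.
G4: fails — Rwx but no z with Rwz and Rzx.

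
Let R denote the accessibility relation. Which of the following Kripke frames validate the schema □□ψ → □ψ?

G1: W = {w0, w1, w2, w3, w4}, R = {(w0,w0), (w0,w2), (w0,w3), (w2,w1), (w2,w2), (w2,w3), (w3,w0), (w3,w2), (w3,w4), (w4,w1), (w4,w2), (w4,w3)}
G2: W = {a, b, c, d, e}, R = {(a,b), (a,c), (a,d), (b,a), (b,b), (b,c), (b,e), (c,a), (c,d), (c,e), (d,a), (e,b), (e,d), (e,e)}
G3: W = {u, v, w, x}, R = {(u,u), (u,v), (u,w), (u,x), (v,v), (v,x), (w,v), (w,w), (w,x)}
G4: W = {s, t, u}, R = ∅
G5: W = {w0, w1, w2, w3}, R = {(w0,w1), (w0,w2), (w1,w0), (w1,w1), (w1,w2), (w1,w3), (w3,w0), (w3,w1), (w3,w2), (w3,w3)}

Frame correspondent (Sahlqvist): ∀x ∀y (Rxy → ∃z (Rxz ∧ Rzy)) — i.e. density.
G1: fails — Rw3w4 but no z with Rw3z and Rzw4.
G2: fails — Rda but no z with Rdz and Rza.
G3: condition met.
G4: condition met.
G5: condition met.

G3, G4, G5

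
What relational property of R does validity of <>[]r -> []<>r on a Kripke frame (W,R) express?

Suppose ◇□r→□◇r is valid. Take Rxy, Rxz and set V(r)={w : Ryw}. Then □r at y so ◇□r at x, so □◇r at x, so ◇r at z, giving w with Rzw and Ryw.

convergence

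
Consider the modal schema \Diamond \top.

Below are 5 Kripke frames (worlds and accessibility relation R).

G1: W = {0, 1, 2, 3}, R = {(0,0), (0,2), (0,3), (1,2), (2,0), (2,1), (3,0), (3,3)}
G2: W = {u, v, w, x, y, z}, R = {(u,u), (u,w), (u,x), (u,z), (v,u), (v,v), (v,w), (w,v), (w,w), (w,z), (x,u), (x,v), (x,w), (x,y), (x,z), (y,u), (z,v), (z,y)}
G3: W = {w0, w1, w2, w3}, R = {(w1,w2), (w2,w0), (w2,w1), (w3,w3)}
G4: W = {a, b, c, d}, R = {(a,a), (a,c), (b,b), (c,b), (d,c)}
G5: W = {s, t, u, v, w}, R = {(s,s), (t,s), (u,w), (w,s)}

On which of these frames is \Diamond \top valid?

Frame correspondent (Sahlqvist): \forall x \exists y Rxy — i.e. seriality.
G1: satisfies the condition.
G2: satisfies the condition.
G3: fails — world w0 has no successor.
G4: satisfies the condition.
G5: fails — world v has no successor.

G1, G2, G4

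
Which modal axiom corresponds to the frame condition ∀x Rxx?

This is reflexivity; the standard corresponding axiom is T: □s → s.
Suppose □s→s is valid. At any x set V(s)={w : Rxw}. Then □s holds at x, so s holds at x, i.e. Rxx.

□s → s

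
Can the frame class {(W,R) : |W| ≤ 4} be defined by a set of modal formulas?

Not modally definable

Any modally definable frame class is closed under disjoint unions.
Any modal formula valid on each of 5 disjoint one-world frames is valid on their disjoint union (validity is preserved under disjoint unions). Each one-world frame has |W|=1≤4, but the union has |W|=5.
Hence having at most 4 worlds is not modally definable.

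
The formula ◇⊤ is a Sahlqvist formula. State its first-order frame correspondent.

seriality

◇⊤ holds at w iff w has a successor, so frame-validity of ◇⊤ is exactly seriality. Equivalently via □q → ◇q:
Suppose □q→◇q is valid. At any x set V(q)=W. Then □q at x, so ◇q at x, so x has a successor.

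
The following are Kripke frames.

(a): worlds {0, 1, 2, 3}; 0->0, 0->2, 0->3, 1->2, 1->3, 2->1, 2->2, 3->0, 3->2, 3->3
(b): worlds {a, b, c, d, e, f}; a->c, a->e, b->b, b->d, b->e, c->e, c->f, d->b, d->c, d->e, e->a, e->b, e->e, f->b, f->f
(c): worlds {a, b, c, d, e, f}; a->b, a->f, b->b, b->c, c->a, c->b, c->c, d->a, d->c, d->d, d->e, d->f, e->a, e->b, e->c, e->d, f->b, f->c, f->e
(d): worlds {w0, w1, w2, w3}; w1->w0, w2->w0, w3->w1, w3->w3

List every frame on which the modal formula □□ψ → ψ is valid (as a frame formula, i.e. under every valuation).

Frame correspondent (Sahlqvist): ∀x ∃w (xR²w ∧ x = w) — i.e. a generalized confluence (Geach) condition.
(a): ✓.
(b): fails — at c but no w with cR²w and c=w.
(c): fails — at a but no w with aR²w and a=w.
(d): fails — at w0 but no w with w0R²w and w0=w.
Valid on: (a).

(a)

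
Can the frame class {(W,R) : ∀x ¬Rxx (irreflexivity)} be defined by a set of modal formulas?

No

If a class were modally definable it would be closed under surjective bounded morphisms (Goldblatt–Thomason).
The 4-cycle (worlds w0,w1,w2,w3 with w0→w1→w2→w3→w0) is irreflexive, and the map sending every world to a single reflexive point • is a surjective bounded morphism (forth: every edge maps to (•,•); back: every world has a successor). So any modal formula valid on the 4-cycle is also valid on the reflexive point, which is not irreflexive.
Hence irreflexivity is not modally definable.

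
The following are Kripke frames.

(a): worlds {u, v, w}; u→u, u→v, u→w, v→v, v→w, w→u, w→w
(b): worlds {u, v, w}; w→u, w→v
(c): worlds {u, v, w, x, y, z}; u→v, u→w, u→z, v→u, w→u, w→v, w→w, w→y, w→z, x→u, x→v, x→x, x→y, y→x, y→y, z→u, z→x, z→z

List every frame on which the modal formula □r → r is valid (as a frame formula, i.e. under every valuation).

Frame correspondent (Sahlqvist): ∀x Rxx — i.e. reflexivity.
(a): condition met.
(b): fails — world u does not see itself.
(c): fails — world u does not see itself.

(a)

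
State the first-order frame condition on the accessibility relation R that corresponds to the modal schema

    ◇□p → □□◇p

This is a Sahlqvist (Geach-type) schema ◇^1□^1p → □^2◇^1p.
Minimal-valuation argument: fix x; take any y with xR^1y and any z with xR^2z. Set V(p) to the set of worlds R-reachable from y in exactly 1 step. Then □^1p holds at y, so the antecedent holds at x; validity forces ◇^1p at z, giving a w with zR^1w and yR^1w.
First-order correspondent: ∀x ∀y ∀z ((xRy ∧ xR²z) → ∃w (yRw ∧ zRw)).

∀x ∀y ∀z ((xRy ∧ xR²z) → ∃w (yRw ∧ zRw))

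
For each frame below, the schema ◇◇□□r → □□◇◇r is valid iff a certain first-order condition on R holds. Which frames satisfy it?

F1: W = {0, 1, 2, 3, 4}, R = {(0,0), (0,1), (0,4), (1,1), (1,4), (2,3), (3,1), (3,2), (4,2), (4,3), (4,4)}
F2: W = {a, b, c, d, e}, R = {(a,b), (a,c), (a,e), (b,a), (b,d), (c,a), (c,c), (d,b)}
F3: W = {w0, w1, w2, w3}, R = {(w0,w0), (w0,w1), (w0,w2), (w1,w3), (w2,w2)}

This is the axiom for a generalized confluence (Geach) condition; its first-order frame correspondent is ∀x ∀y ∀z ((xR²y ∧ xR²z) → ∃w (yR²w ∧ zR²w)).
F1: satisfies the condition.
F2: fails — bR²b, bR²e but no w with bR²w and eR²w.
F3: fails — w0R²w0, w0R²w1 but no w with w0R²w and w1R²w.
Valid on: F1.

F1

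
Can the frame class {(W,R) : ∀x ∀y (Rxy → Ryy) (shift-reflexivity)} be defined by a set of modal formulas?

The condition is shift-reflexivity. A defining modal formula is □(□q → q).
Suppose □(□q→q) is valid. Take Rxy and set V(q)={w : Ryw}. Then at y, □q holds; since □(□q→q) at x, □q→q at y, so q at y, i.e. Ryy.

Yes — defined by □(□q → q)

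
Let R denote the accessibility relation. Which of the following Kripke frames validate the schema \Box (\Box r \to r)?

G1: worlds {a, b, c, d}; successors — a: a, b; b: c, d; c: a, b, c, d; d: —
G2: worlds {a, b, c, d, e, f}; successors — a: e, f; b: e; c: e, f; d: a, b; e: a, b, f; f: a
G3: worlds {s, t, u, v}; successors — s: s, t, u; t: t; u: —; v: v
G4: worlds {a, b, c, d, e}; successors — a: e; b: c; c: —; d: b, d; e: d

none

This is the axiom for shift-reflexivity; its first-order frame correspondent is \forall x \forall y (Rxy \to Ryy).
G1: fails — Rcd but not Rdd.
G2: fails — Reb but not Rbb.
G3: fails — Rsu but not Ruu.
G4: fails — Rbc but not Rcc.
Valid on no frame.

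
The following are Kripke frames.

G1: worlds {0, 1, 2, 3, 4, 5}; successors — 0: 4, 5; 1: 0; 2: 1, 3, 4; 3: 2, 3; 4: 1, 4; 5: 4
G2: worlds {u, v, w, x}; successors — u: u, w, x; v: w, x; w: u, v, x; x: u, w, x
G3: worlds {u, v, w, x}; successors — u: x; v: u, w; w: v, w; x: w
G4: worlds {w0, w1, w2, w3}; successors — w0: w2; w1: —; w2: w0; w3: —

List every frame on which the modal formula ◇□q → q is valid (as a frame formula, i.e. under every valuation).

G4

Frame correspondent (Sahlqvist): ∀x ∀y (Rxy → Ryx) — i.e. symmetry.
G1: fails — R10 but not R01.
G2: fails — Rvx but not Rxv.
G3: fails — Rxw but not Rwx.
G4: satisfies the condition.
Valid on: G4.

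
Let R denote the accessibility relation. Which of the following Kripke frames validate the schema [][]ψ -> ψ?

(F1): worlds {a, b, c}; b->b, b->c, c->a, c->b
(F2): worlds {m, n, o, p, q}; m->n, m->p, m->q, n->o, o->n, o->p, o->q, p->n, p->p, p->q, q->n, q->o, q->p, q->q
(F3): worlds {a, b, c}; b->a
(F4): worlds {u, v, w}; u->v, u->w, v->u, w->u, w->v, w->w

(F4)

The schema corresponds to a generalized confluence (Geach) condition: forall x exists w (x R^2 w & x = w).
(F1): fails — at a but no w with aR²w and a=w.
(F2): fails — at m but no w with mR²w and m=w.
(F3): fails — at a but no w with aR²w and a=w.
(F4): holds.
Valid on: (F4).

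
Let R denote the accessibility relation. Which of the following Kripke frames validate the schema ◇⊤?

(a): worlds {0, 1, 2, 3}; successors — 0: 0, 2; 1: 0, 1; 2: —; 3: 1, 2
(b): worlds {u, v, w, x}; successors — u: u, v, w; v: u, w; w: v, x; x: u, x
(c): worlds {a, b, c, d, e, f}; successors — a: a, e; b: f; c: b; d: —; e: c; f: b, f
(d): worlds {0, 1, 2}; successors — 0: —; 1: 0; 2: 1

This is the axiom for seriality; its first-order frame correspondent is ∀x ∃y Rxy.
(a): fails — world 2 has no successor.
(b): satisfies the condition.
(c): fails — world d has no successor.
(d): fails — world 0 has no successor.

(b)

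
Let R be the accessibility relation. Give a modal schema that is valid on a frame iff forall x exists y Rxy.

A defining formula is □s → ◇s (the D axiom).
Suppose □s→◇s is valid. At any x set V(s)=W. Then □s at x, so ◇s at x, so x has a successor.

□s → ◇s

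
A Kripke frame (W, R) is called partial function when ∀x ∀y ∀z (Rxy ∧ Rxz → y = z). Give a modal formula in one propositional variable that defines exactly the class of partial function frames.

◇q → □q

A defining formula is ◇q → □q (the CD axiom).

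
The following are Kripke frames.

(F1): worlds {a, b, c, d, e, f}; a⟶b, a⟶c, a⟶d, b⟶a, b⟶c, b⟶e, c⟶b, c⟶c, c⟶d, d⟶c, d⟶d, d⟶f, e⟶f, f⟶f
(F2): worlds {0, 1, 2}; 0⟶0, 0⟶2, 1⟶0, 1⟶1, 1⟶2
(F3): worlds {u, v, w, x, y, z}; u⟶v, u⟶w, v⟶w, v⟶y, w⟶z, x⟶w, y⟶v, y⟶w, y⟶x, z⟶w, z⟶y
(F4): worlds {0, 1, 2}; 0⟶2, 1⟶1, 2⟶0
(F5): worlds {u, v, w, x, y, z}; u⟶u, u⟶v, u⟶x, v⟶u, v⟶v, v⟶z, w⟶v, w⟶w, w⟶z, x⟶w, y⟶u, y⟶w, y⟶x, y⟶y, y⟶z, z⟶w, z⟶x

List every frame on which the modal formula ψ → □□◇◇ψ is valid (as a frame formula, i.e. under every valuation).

(F4)

Frame correspondent (Sahlqvist): ∀x ∀z (xR²z → ∃w (x = w ∧ zR²w)) — i.e. a generalized confluence (Geach) condition.
(F1): fails — aR²b but no w with a=w and bR²w.
(F2): fails — 0R²2 but no w with 0=w and 2R²w.
(F3): fails — uR²w but no t with u=t and wR²t.
(F4): holds.
(F5): fails — uR²x but no t with u=t and xR²t.
Valid on: (F4).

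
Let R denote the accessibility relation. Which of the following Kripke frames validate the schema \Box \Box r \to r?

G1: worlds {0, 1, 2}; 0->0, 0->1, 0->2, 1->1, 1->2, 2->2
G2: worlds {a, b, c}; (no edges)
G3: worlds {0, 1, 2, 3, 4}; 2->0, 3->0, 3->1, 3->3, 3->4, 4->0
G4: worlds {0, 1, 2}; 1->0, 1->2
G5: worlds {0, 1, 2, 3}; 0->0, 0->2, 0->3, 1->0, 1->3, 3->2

Frame correspondent (Sahlqvist): \forall x \exists w (x R^2 w \wedge x = w) — i.e. a generalized confluence (Geach) condition.
G1: condition met.
G2: fails — at a but no w with aR²w and a=w.
G3: fails — at 0 but no w with 0R²w and 0=w.
G4: fails — at 0 but no w with 0R²w and 0=w.
G5: fails — at 1 but no w with 1R²w and 1=w.

G1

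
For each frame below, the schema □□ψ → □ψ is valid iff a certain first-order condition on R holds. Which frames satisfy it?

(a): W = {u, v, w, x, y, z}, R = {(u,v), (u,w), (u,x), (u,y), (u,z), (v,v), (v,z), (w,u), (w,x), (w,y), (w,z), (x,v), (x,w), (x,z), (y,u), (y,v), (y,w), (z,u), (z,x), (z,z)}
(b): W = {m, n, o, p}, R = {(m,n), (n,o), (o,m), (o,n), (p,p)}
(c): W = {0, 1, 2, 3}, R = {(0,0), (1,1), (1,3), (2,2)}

This is the axiom for density; its first-order frame correspondent is ∀x ∀y (Rxy → ∃z (Rxz ∧ Rzy)).
(a): fails — Rxw but no t with Rxt and Rtw.
(b): fails — Rom but no z with Roz and Rzm.
(c): ✓.
Valid on: (c).

(c)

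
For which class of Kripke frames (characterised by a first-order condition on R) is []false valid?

Emptiness of R

□⊥ is valid iff no world has any successor (otherwise □⊥ fails at any world with one).
Conversely, on a frame with emptiness of R the schema holds at every world under every valuation.
So the correspondent is emptiness of R.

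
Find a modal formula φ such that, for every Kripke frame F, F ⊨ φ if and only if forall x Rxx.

This is reflexivity; the standard corresponding axiom is T: □q → q.

□q → q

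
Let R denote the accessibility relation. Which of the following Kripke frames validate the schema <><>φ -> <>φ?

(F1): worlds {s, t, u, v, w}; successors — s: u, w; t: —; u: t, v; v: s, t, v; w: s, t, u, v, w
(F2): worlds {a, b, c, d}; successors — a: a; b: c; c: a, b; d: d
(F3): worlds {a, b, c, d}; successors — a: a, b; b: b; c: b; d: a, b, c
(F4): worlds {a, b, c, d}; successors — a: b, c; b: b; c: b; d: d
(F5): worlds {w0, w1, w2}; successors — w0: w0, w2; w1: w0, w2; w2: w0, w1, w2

Frame correspondent (Sahlqvist): forall x forall y forall z (Rxy & Ryz -> Rxz) — i.e. transitivity.
(F1): fails — Ruv and Rvs but not Rus.
(F2): fails — Rbc and Rcb but not Rbb.
(F3): condition met.
(F4): condition met.
(F5): fails — Rw1w2 and Rw2w1 but not Rw1w1.

(F3), (F4)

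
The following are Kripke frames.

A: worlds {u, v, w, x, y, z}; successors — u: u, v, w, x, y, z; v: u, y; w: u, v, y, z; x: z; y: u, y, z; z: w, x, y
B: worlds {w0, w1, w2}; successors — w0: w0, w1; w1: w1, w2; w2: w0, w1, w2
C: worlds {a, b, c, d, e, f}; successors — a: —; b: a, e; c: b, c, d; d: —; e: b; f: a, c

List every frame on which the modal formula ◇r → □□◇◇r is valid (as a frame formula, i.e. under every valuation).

Frame correspondent (Sahlqvist): ∀x ∀y ∀z ((xRy ∧ xR²z) → ∃w (y = w ∧ zR²w)) — i.e. a generalized confluence (Geach) condition.
A: fails — uRu, uR²x but no t with u=t and xR²t.
B: holds.
C: fails — bRa, bR²b but no w with a=w and bR²w.
Valid on: B.

B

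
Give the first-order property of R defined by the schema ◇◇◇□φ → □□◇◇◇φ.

This is a Sahlqvist (Geach-type) schema ◇^3□^1φ → □^2◇^3φ.
First-order correspondent: ∀x ∀y ∀z ((xR³y ∧ xR²z) → ∃w (yRw ∧ zR³w)).

∀x ∀y ∀z ((xR³y ∧ xR²z) → ∃w (yRw ∧ zR³w))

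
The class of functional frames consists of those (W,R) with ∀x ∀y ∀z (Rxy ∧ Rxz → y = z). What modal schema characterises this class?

◇r → □r

This is partial functionality; the standard corresponding axiom is CD: ◇r → □r.
Suppose ◇r→□r is valid. Take Rxy, Rxz and set V(r)={y}. Then ◇r at x, so □r at x, so r at z, i.e. z=y.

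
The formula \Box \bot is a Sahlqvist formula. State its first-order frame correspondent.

□⊥ is valid iff no world has any successor (otherwise □⊥ fails at any world with one).

emptiness of R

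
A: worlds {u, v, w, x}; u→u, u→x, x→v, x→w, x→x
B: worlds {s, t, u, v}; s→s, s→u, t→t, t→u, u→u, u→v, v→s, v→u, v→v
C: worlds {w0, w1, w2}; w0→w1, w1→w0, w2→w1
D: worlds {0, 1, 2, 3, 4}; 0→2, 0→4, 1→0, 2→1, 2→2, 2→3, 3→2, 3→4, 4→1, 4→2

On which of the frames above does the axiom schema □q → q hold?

The schema corresponds to reflexivity: ∀x Rxx.
A: fails — world v does not see itself.
B: ✓.
C: fails — world w0 does not see itself.
D: fails — world 0 does not see itself.

B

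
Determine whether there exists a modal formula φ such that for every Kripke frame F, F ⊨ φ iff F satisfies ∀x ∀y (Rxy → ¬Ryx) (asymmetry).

No — not modally definable

Modal frame validity is preserved under surjective bounded morphisms.
The 5-cycle (worlds s,t,u,v,w with s→t→u→v→w→s) is asymmetric. Mapping every world to a single reflexive point • is a surjective bounded morphism, and the reflexive point is not asymmetric (R•• but asymmetry requires ¬R••).
So no modal formula (or set of formulas) defines exactly the asymmetric frames.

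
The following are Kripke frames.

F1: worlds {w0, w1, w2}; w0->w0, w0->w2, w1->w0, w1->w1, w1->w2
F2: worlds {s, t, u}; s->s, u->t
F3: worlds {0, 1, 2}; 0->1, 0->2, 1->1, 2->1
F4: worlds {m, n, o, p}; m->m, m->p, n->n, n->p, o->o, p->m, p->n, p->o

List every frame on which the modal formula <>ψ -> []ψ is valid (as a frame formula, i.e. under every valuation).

This is the axiom for partial functionality; its first-order frame correspondent is forall x forall y forall z (Rxy & Rxz -> y = z).
F1: fails — w0 sees both w0 and w2.
F2: ✓.
F3: fails — 0 sees both 1 and 2.
F4: fails — m sees both m and p.

F2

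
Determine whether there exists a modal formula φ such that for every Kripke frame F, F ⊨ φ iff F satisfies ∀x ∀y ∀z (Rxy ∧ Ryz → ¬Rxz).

Modal frame validity is preserved under surjective bounded morphisms.
The 3-cycle (worlds 0,1,2 with 0→1→2→0) is intransitive. Mapping every world to a single reflexive point • is a surjective bounded morphism; the reflexive point is not intransitive (R••∧R•• but R••).
So the class is not modally definable.

Not modally definable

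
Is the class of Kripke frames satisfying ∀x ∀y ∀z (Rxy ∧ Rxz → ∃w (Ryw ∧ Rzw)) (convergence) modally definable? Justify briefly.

Yes — defined by ◇□r → □◇r

This is a Sahlqvist condition; the .2 axiom ◇□r → □◇r defines it.
Suppose ◇□r→□◇r is valid. Take Rxy, Rxz and set V(r)={w : Ryw}. Then □r at y so ◇□r at x, so □◇r at x, so ◇r at z, giving w with Rzw and Ryw.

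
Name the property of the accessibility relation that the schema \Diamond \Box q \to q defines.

Equivalently (dual form): q → □◇q.
Suppose q→□◇q is valid. Take Rxy and set V(q)={x}. Then q at x, so □◇q at x, so ◇q at y, so some z with Ryz has q; z=x, i.e. Ryx.

symmetry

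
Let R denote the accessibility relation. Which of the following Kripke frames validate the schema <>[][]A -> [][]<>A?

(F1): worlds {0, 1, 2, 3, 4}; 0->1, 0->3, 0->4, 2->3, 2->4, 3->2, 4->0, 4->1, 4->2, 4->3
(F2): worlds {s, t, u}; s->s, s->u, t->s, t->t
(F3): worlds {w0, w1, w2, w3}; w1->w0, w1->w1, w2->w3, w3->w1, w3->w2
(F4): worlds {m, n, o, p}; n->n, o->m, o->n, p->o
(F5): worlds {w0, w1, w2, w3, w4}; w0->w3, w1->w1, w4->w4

(F5)

Frame correspondent (Sahlqvist): forall x forall y forall z ((xRy & x R^2 z) -> exists w (y R^2 w & zRw)) — i.e. a generalized confluence (Geach) condition.
(F1): fails — 0R1, 0R²0 but no w with 1R²w and 0Rw.
(F2): fails — sRs, sR²u but no w with sR²w and uRw.
(F3): fails — w1Rw0, w1R²w0 but no w with w0R²w and w0Rw.
(F4): fails — oRm, oR²n but no w with mR²w and nRw.
(F5): satisfies the condition.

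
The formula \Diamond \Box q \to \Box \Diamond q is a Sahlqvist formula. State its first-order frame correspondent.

Convergence

This schema is the .2 axiom.
Its frame correspondent is convergence — \forall x \forall y \forall z (Rxy \wedge Rxz \to \exists w (Ryw \wedge Rzw)).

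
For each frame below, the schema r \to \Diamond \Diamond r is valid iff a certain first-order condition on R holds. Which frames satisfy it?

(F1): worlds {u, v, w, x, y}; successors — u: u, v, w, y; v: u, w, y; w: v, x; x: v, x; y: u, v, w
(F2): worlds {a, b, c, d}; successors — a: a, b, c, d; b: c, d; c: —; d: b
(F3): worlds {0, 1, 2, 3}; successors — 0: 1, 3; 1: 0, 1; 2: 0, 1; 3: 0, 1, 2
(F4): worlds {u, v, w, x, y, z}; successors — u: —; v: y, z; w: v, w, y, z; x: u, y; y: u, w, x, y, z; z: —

(F1)

This is the axiom for a generalized confluence (Geach) condition; its first-order frame correspondent is \forall x \exists w (x = w \wedge x R^2 w).
(F1): ✓.
(F2): fails — at c but no w with c=w and cR²w.
(F3): fails — at 2 but no w with 2=w and 2R²w.
(F4): fails — at u but no t with u=t and uR²t.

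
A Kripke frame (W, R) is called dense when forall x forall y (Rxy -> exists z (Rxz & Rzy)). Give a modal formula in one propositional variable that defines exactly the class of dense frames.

The condition is density. The C4 schema □□p → □p defines it.
Suppose □□p→□p is valid. Take Rxy and set V(p)={w : xR²w}. Then □□p at x, so □p at x, so p at y, i.e. ∃z(Rxz∧Rzy).

□□p → □p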